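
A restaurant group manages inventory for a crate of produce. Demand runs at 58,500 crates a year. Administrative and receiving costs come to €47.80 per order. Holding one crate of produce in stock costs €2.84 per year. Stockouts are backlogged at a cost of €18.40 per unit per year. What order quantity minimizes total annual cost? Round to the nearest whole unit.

Q* ≈ 1,508 crates

With planned backorders, Q* = √(2DS/H) · √((H+B)/B).
√(2DS/H) = √(2 × 58,500 × 47.8 / 2.84) = 1403.291.
√((H+B)/B) = √((2.84+18.4)/18.4) = 1.0744.
Q* ≈ 1507.704.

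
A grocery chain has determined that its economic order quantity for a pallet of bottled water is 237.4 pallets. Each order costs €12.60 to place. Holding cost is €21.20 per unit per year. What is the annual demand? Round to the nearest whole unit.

D ≈ 47,413 pallets per year

Invert the EOQ relation Q*² = 2DS/H.
From Q* = √(2DS/H): D = Q*²H / (2S) = 237.4² × 21.2 / (2 × 12.6) = 47412.925.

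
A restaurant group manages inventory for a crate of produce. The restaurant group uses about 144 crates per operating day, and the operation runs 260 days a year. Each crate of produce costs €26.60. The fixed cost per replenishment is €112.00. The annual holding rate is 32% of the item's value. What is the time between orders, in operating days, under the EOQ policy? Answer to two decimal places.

Annual demand D = 144 × 260 = 37,440.
Holding cost H = 0.32 × €26.60 = €8.5120 per unit per year.
Q* = √(2DS/H) = √(2 × 37,440 × 112 / 8.512) ≈ 992.60.
Cycle time = Q*/D × 260 = 992.60 / 37,440 × 260 ≈ 6.893 days.

T ≈ 6.89 days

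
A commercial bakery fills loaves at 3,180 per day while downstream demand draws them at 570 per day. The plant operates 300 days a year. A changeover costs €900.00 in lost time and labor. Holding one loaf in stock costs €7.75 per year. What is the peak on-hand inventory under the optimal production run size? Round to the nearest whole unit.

I_max ≈ 5,709 loaves

Annual demand D = 570 × 300 = 171,000.
Production build-up factor (1 − d/p) = 1 − 570/3,180 = 0.8208.
Q* = √(2DS / (H(1 − d/p))) = √(2 × 171,000 × 900 / (7.75 × 0.8208)).
= √(307,800,000 / 6.3608) ≈ 6956.275.
Maximum inventory = Q*(1 − d/p) = 6956.275 × 0.8208 ≈ 5709.396.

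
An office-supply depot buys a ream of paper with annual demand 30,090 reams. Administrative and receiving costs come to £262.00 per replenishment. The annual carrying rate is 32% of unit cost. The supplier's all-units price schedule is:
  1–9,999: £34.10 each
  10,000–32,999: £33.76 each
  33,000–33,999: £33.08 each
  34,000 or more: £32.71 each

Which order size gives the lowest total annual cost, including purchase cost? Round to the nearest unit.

Holding cost per unit per year at price C is H = 0.32·C.
For each price level, check whether its EOQ is feasible; otherwise the best quantity at that price is the breakpoint.
EOQ at £34.10 = 1202.1 (feasible in tier 1): TC = 30,090×£34.10 + (30,090/1202.1)×262 + (1202.1/2)×0.32×£34.10 = £1,039,185.83.
EOQ at £33.76 = 1208.1 < 10000, so use break Q=10000: TC = 30,090×£33.76 + (30,090/10000.0)×262 + (10000.0/2)×0.32×£33.76 = £1,070,642.76.
EOQ at £33.08 = 1220.4 < 33000, so use break Q=33000: TC = 30,090×£33.08 + (30,090/33000.0)×262 + (33000.0/2)×0.32×£33.08 = £1,170,278.50.
EOQ at £32.71 = 1227.3 < 34000, so use break Q=34000: TC = 30,090×£32.71 + (30,090/34000.0)×262 + (34000.0/2)×0.32×£32.71 = £1,162,418.17.
Lowest total cost is £1,039,185.83 at Q = 1202.1.

Q* ≈ 1,202 reams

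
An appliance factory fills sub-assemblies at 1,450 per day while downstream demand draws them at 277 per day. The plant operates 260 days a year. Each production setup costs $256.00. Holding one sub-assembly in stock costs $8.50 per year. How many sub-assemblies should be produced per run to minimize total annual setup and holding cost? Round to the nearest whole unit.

Q* ≈ 2,316 sub-assemblies

Annual demand D = 277 × 260 = 72,020.
Production build-up factor (1 − d/p) = 1 − 277/1,450 = 0.8090.
Q* = √(2DS / (H(1 − d/p))) = √(2 × 72,020 × 256 / (8.5 × 0.8090)).
= √(36,874,240 / 6.8762) ≈ 2315.725.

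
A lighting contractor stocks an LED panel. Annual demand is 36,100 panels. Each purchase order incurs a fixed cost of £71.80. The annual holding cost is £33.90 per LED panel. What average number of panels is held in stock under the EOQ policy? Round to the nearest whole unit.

The optimal lot size = √(2DS/H) = √(2 × 36,100 × 71.8 / 33.9) ≈ 391.05.
Average inventory = Q*/2 ≈ 391.05 / 2 = 195.524.

Average inventory ≈ 196 panels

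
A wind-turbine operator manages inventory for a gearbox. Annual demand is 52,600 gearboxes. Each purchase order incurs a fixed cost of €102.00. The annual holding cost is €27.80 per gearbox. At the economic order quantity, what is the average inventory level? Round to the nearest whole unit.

Q* = √(2DS/H) = √(2 × 52,600 × 102 / 27.8) ≈ 621.28.
Average inventory = Q*/2 ≈ 621.28 / 2 = 310.639.

Average inventory ≈ 311 gearboxes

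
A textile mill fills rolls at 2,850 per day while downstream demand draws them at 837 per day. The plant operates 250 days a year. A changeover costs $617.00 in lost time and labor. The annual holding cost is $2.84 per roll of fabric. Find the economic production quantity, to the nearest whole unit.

Annual demand D = 837 × 250 = 209,250.
Production build-up factor (1 − d/p) = 1 − 837/2,850 = 0.7063.
Q* = √(2DS / (H(1 − d/p))) = √(2 × 209,250 × 617 / (2.84 × 0.7063)).
= √(258,214,500 / 2.0059) ≈ 11345.710.

Q* ≈ 11,346 rolls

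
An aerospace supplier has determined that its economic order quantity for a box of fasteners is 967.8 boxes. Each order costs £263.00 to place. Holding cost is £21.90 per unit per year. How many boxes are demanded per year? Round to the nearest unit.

The basic EOQ model gives Q* = √(2DS/H); rearrange for the unknown.
From Q* = √(2DS/H): D = Q*²H / (2S) = 967.8² × 21.9 / (2 × 263) = 38996.857.

D ≈ 38,997 boxes per year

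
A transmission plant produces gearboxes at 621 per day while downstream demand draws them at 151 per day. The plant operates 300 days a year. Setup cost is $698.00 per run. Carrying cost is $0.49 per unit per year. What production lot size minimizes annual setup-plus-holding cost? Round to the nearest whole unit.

Q* ≈ 13,058 gearboxes

Annual demand D = 151 × 300 = 45,300.
Production build-up factor (1 − d/p) = 1 − 151/621 = 0.7568.
Q* = √(2DS / (H(1 − d/p))) = √(2 × 45,300 × 698 / (0.49 × 0.7568)).
= √(63,238,800 / 0.3709) ≈ 13058.420.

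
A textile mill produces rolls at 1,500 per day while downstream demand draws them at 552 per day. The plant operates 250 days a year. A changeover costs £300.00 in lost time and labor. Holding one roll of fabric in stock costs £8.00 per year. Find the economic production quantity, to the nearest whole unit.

Q* ≈ 4,047 rolls

Annual demand D = 552 × 250 = 138,000.
Production build-up factor (1 − d/p) = 1 − 552/1,500 = 0.6320.
Q* = √(2DS / (H(1 − d/p))) = √(2 × 138,000 × 300 / (8 × 0.6320)).
= √(82,800,000 / 5.056) ≈ 4046.799.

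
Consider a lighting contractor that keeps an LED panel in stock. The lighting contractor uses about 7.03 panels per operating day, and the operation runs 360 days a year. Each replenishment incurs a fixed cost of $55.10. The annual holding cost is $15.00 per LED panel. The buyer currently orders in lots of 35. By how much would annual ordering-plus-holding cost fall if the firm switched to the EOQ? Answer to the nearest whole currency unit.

Extra cost ≈ $2,201 per year

Annual demand D = 7.03 × 360 = 2,530.8.
EOQ = √(2DS/H) = √(2 × 2,530.8 × 55.1 / 15) ≈ 136.36.
Cost at Q* = (D/Q*)S + (Q*/2)H = √(2DSH) ≈ $2,045.34.
Cost at Q = 35: (2,530.8/35)×55.1 + (35/2)×15 = $3,984.20 + $262.50 = $4,246.70.
Excess = $4,246.70 − $2,045.34 = $2,201.36.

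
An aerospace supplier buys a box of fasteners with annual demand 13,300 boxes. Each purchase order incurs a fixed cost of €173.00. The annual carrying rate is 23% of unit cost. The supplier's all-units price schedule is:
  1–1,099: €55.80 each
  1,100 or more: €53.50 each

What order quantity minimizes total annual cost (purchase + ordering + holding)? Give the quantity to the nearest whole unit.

Holding cost per unit per year at price C is H = 0.23·C.
Evaluate total cost at each tier's feasible EOQ or, if the EOQ is below the tier, at the tier's minimum quantity.
EOQ at €55.80 = 598.8 (feasible in tier 1): TC = 13,300×€55.80 + (13,300/598.8)×173 + (598.8/2)×0.23×€55.80 = €749,825.02.
EOQ at €53.50 = 611.5 < 1100, so use break Q=1100: TC = 13,300×€53.50 + (13,300/1100.0)×173 + (1100.0/2)×0.23×€53.50 = €720,409.48.
Lowest total cost is €720,409.48 at Q = 1100.0.

Q* ≈ 1,100 boxes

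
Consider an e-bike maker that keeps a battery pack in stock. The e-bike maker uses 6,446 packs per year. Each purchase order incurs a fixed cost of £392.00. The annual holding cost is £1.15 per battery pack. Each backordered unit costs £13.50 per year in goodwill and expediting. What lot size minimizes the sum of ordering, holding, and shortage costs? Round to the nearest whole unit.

With planned backorders, Q* = √(2DS/H) · √((H+B)/B).
√(2DS/H) = √(2 × 6,446 × 392 / 1.15) = 2096.304.
√((H+B)/B) = √((1.15+13.5)/13.5) = 1.0417.
Q* ≈ 2183.766.

Q* ≈ 2,184 packs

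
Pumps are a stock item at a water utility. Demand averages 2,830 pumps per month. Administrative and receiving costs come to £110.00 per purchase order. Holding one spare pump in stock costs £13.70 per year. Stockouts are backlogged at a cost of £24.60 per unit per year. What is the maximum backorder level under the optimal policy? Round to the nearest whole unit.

S* ≈ 330 pumps

Annual demand D = 2,830 × 12 = 33,960.
With planned backorders, Q* = √(2DS/H) · √((H+B)/B).
√(2DS/H) = √(2 × 33,960 × 110 / 13.7) = 738.473.
√((H+B)/B) = √((13.7+24.6)/24.6) = 1.2478.
Q* ≈ 921.439.
S* = Q* · H/(H+B) = 921.439 × 13.7/38.3 ≈ 329.601.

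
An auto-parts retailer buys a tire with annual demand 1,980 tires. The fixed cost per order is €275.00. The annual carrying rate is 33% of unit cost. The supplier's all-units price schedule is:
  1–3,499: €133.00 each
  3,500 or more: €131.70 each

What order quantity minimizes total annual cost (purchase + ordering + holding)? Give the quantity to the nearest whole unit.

Holding cost per unit per year at price C is H = 0.33·C.
Candidates are each tier's EOQ (if it falls in that tier) and each price-break quantity.
EOQ at €133.00 = 157.5 (feasible in tier 1): TC = 1,980×€133.00 + (1,980/157.5)×275 + (157.5/2)×0.33×€133.00 = €270,253.48.
EOQ at €131.70 = 158.3 < 3500, so use break Q=3500: TC = 1,980×€131.70 + (1,980/3500.0)×275 + (3500.0/2)×0.33×€131.70 = €336,978.32.
Lowest total cost is €270,253.48 at Q = 157.5.

Q* ≈ 158 tires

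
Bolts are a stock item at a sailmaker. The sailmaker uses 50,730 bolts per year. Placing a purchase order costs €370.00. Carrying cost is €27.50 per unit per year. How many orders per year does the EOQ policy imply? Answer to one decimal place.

N ≈ 43.4 orders per year

Q* = √(2DS/H) = √(2 × 50,730 × 370 / 27.5) ≈ 1168.37.
Orders per year = D / Q* = 50,730 / 1168.37 ≈ 43.419.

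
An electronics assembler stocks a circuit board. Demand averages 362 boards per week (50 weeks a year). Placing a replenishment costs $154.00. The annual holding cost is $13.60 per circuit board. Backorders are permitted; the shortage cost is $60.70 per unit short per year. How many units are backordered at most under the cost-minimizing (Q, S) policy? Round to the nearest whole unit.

S* ≈ 130 boards

Annual demand D = 362 × 50 = 18,100.
With planned backorders, Q* = √(2DS/H) · √((H+B)/B).
√(2DS/H) = √(2 × 18,100 × 154 / 13.6) = 640.244.
√((H+B)/B) = √((13.6+60.7)/60.7) = 1.1064.
Q* ≈ 708.346.
S* = Q* · H/(H+B) = 708.346 × 13.6/74.3 ≈ 129.657.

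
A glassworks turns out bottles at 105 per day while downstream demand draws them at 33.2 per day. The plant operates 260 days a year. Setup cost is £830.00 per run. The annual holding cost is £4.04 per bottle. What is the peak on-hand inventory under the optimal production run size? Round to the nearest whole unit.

Annual demand D = 33.2 × 260 = 8,632.
Production build-up factor (1 − d/p) = 1 − 33.2/105 = 0.6838.
Q* = √(2DS / (H(1 − d/p))) = √(2 × 8,632 × 830 / (4.04 × 0.6838)).
= √(14,329,120 / 2.7626) ≈ 2277.464.
Maximum inventory = Q*(1 − d/p) = 2277.464 × 0.6838 ≈ 1557.352.

I_max ≈ 1,557 bottles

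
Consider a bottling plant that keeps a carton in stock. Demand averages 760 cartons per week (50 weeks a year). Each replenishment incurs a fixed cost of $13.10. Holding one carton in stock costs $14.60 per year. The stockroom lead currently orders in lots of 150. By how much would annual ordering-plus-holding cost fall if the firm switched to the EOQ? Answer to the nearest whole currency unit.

Extra cost ≈ $601 per year

Annual demand D = 760 × 50 = 38,000.
EOQ = √(2DS/H) = √(2 × 38,000 × 13.1 / 14.6) ≈ 261.14.
Cost at Q* = (D/Q*)S + (Q*/2)H = √(2DSH) ≈ $3,812.58.
Cost at Q = 150: (38,000/150)×13.1 + (150/2)×14.6 = $3,318.67 + $1,095.00 = $4,413.67.
Excess = $4,413.67 − $3,812.58 = $601.09.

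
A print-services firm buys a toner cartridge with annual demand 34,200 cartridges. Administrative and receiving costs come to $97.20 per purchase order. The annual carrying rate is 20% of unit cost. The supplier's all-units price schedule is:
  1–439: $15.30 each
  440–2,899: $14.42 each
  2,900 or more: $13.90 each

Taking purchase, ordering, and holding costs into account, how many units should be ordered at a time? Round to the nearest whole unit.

Holding cost per unit per year at price C is H = 0.20·C.
For each price level, check whether its EOQ is feasible; otherwise the best quantity at that price is the breakpoint.
Tier 1 ($15.30): EOQ = 1474.0 exceeds tier's upper bound 439, so this tier is dominated.
EOQ at $14.42 = 1518.3 (feasible in tier 2): TC = 34,200×$14.42 + (34,200/1518.3)×97.2 + (1518.3/2)×0.20×$14.42 = $497,542.84.
EOQ at $13.90 = 1546.5 < 2900, so use break Q=2900: TC = 34,200×$13.90 + (34,200/2900.0)×97.2 + (2900.0/2)×0.20×$13.90 = $480,557.29.
Lowest total cost is $480,557.29 at Q = 2900.0.

Q* ≈ 2,900 cartridges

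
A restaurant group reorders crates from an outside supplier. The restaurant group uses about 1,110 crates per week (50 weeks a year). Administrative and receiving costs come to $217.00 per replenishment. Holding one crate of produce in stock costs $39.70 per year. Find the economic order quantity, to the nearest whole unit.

Q* ≈ 779 crates

Annual demand D = 1,110 × 50 = 55,500.
EOQ = √(2DS / H) = √(2 × 55,500 × 217 / 39.7).
= √(24,087,000 / 39.7) = √606,725.4408 ≈ 778.926.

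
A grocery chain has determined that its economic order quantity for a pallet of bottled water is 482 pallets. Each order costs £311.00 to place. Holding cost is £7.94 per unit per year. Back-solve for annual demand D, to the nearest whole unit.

D ≈ 2,966 pallets per year

Squaring Q* = √(2DS/H) gives Q*² = 2DS/H.
From Q* = √(2DS/H): D = Q*²H / (2S) = 482² × 7.94 / (2 × 311) = 2965.679.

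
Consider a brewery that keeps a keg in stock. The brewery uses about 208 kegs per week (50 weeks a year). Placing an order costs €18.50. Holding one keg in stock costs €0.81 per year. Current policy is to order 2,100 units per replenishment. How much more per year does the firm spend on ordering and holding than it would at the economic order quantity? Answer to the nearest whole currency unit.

Extra cost ≈ €384 per year

Annual demand D = 208 × 50 = 10,400.
EOQ = √(2DS/H) = √(2 × 10,400 × 18.5 / 0.81) ≈ 689.25.
Cost at Q* = (D/Q*)S + (Q*/2)H = √(2DSH) ≈ €558.29.
Cost at Q = 2,100: (10,400/2,100)×18.5 + (2,100/2)×0.81 = €91.62 + €850.50 = €942.12.
Excess = €942.12 − €558.29 = €383.83.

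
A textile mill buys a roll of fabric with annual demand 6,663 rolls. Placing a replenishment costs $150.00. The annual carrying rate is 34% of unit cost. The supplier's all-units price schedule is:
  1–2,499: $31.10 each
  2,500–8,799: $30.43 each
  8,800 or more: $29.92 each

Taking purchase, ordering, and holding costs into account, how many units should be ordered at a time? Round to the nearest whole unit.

Holding cost per unit per year at price C is H = 0.34·C.
For each price level, check whether its EOQ is feasible; otherwise the best quantity at that price is the breakpoint.
EOQ at $31.10 = 434.8 (feasible in tier 1): TC = 6,663×$31.10 + (6,663/434.8)×150 + (434.8/2)×0.34×$31.10 = $211,816.73.
EOQ at $30.43 = 439.5 < 2500, so use break Q=2500: TC = 6,663×$30.43 + (6,663/2500.0)×150 + (2500.0/2)×0.34×$30.43 = $216,087.62.
EOQ at $29.92 = 443.3 < 8800, so use break Q=8800: TC = 6,663×$29.92 + (6,663/8800.0)×150 + (8800.0/2)×0.34×$29.92 = $244,230.85.
Lowest total cost is $211,816.73 at Q = 434.8.

Q* ≈ 435 rolls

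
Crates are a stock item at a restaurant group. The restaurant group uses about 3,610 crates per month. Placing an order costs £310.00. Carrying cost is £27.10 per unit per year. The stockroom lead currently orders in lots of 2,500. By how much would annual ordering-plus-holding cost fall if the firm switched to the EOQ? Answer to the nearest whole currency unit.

Extra cost ≈ £12,268 per year

Annual demand D = 3,610 × 12 = 43,320.
EOQ = √(2DS/H) = √(2 × 43,320 × 310 / 27.1) ≈ 995.53.
Cost at Q* = (D/Q*)S + (Q*/2)H = √(2DSH) ≈ £26,978.93.
Cost at Q = 2,500: (43,320/2,500)×310 + (2,500/2)×27.1 = £5,371.68 + £33,875.00 = £39,246.68.
Excess = £39,246.68 − £26,978.93 = £12,267.75.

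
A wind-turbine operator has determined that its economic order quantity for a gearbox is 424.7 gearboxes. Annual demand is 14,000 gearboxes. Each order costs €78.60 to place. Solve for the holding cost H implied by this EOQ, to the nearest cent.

The basic EOQ model gives Q* = √(2DS/H); rearrange for the unknown.
From Q* = √(2DS/H): H = 2DS / Q*² = 2 × 14,000 × 78.6 / 424.7² = 12.2016.

H ≈ €12.20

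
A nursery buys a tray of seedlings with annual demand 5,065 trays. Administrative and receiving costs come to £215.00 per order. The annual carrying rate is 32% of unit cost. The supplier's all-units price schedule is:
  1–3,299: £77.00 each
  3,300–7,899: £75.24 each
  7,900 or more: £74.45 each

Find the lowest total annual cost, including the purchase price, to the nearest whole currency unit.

TC* ≈ £397,331

Holding cost per unit per year at price C is H = 0.32·C.
For each price level, check whether its EOQ is feasible; otherwise the best quantity at that price is the breakpoint.
EOQ at £77.00 = 297.3 (feasible in tier 1): TC = 5,065×£77.00 + (5,065/297.3)×215 + (297.3/2)×0.32×£77.00 = £397,330.62.
EOQ at £75.24 = 300.8 < 3300, so use break Q=3300: TC = 5,065×£75.24 + (5,065/3300.0)×215 + (3300.0/2)×0.32×£75.24 = £421,147.31.
EOQ at £74.45 = 302.4 < 7900, so use break Q=7900: TC = 5,065×£74.45 + (5,065/7900.0)×215 + (7900.0/2)×0.32×£74.45 = £471,331.89.
Lowest total cost among the candidates is at Q = 297.3.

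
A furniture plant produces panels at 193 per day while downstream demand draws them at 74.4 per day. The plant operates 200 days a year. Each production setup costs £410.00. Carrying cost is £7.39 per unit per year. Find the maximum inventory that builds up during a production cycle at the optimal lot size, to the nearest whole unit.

I_max ≈ 1,007 panels

Annual demand D = 74.4 × 200 = 14,880.
Production build-up factor (1 − d/p) = 1 − 74.4/193 = 0.6145.
Q* = √(2DS / (H(1 − d/p))) = √(2 × 14,880 × 410 / (7.39 × 0.6145)).
= √(12,201,600 / 4.5412) ≈ 1639.164.
Maximum inventory = Q*(1 − d/p) = 1639.164 × 0.6145 ≈ 1007.279.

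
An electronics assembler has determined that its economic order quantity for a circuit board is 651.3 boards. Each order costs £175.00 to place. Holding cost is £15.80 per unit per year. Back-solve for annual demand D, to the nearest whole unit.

D ≈ 19,149 boards per year

The basic EOQ model gives Q* = √(2DS/H); rearrange for the unknown.
From Q* = √(2DS/H): D = Q*²H / (2S) = 651.3² × 15.8 / (2 × 175) = 19149.225.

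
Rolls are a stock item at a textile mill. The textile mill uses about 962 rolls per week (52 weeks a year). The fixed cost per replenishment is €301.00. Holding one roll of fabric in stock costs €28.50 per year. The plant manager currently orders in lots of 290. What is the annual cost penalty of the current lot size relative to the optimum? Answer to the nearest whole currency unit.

Extra cost ≈ €26,758 per year

Annual demand D = 962 × 52 = 50,024.
EOQ = √(2DS/H) = √(2 × 50,024 × 301 / 28.5) ≈ 1027.93.
Cost at Q* = (D/Q*)S + (Q*/2)H = √(2DSH) ≈ €29,296.10.
Cost at Q = 290: (50,024/290)×301 + (290/2)×28.5 = €51,921.46 + €4,132.50 = €56,053.96.
Excess = €56,053.96 − €29,296.10 = €26,757.86.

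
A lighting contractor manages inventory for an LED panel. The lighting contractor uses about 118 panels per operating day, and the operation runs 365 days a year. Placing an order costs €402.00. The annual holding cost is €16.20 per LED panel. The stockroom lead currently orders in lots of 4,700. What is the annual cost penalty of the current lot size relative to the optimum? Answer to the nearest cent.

Extra cost ≈ €18,068.88 per year

Annual demand D = 118 × 365 = 43,070.
EOQ = √(2DS/H) = √(2 × 43,070 × 402 / 16.2) ≈ 1462.04.
Cost at Q* = (D/Q*)S + (Q*/2)H = √(2DSH) ≈ €23,684.98.
Cost at Q = 4,700: (43,070/4,700)×402 + (4,700/2)×16.2 = €3,683.86 + €38,070.00 = €41,753.86.
Excess = €41,753.86 − €23,684.98 = €18,068.88.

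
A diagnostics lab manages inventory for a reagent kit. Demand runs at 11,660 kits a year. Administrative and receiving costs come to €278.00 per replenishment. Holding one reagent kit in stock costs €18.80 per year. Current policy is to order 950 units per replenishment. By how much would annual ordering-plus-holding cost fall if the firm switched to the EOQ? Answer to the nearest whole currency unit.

EOQ = √(2DS/H) = √(2 × 11,660 × 278 / 18.8) ≈ 587.23.
Cost at Q* = (D/Q*)S + (Q*/2)H = √(2DSH) ≈ €11,039.91.
Cost at Q = 950: (11,660/950)×278 + (950/2)×18.8 = €3,412.08 + €8,930.00 = €12,342.08.
Excess = €12,342.08 − €11,039.91 = €1,302.17.

Extra cost ≈ €1,302 per year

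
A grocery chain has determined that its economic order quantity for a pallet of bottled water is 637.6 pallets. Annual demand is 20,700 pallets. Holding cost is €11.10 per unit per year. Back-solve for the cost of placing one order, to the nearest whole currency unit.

S ≈ €109

Squaring Q* = √(2DS/H) gives Q*² = 2DS/H.
From Q* = √(2DS/H): S = Q*²H / (2D) = 637.6² × 11.1 / (2 × 20,700) = 108.9982.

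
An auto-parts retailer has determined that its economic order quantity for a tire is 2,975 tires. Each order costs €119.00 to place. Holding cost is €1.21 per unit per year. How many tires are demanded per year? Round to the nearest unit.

D ≈ 44,997 tires per year

Squaring Q* = √(2DS/H) gives Q*² = 2DS/H.
From Q* = √(2DS/H): D = Q*²H / (2S) = 2,975² × 1.21 / (2 × 119) = 44996.875.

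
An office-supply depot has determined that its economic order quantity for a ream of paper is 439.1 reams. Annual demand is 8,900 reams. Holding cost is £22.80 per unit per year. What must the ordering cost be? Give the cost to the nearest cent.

The basic EOQ model gives Q* = √(2DS/H); rearrange for the unknown.
From Q* = √(2DS/H): S = Q*²H / (2D) = 439.1² × 22.8 / (2 × 8,900) = 246.9686.

S ≈ £246.97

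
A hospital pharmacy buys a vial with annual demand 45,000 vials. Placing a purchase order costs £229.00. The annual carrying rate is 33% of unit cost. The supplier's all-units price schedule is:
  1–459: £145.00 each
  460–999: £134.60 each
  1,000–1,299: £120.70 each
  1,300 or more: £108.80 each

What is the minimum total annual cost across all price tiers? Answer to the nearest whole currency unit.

Holding cost per unit per year at price C is H = 0.33·C.
Candidates are each tier's EOQ (if it falls in that tier) and each price-break quantity.
Tier 1 (£145.00): EOQ = 656.3 exceeds tier's upper bound 459, so this tier is dominated.
EOQ at £134.60 = 681.2 (feasible in tier 2): TC = 45,000×£134.60 + (45,000/681.2)×229 + (681.2/2)×0.33×£134.60 = £6,087,256.49.
EOQ at £120.70 = 719.3 < 1000, so use break Q=1000: TC = 45,000×£120.70 + (45,000/1000.0)×229 + (1000.0/2)×0.33×£120.70 = £5,461,720.50.
EOQ at £108.80 = 757.6 < 1300, so use break Q=1300: TC = 45,000×£108.80 + (45,000/1300.0)×229 + (1300.0/2)×0.33×£108.80 = £4,927,264.52.
Lowest total cost among the candidates is at Q = 1300.0.

TC* ≈ £4,927,265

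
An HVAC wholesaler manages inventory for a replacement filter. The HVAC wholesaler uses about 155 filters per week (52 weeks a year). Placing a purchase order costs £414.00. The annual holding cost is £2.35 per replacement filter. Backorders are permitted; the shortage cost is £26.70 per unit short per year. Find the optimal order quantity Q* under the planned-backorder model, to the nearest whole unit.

Annual demand D = 155 × 52 = 8,060.
With planned backorders, Q* = √(2DS/H) · √((H+B)/B).
√(2DS/H) = √(2 × 8,060 × 414 / 2.35) = 1685.190.
√((H+B)/B) = √((2.35+26.7)/26.7) = 1.0431.
Q* ≈ 1757.787.

Q* ≈ 1,758 filters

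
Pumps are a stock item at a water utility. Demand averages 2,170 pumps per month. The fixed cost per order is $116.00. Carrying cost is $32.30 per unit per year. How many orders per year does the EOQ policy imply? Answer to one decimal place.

N ≈ 60.2 orders per year

Annual demand D = 2,170 × 12 = 26,040.
Q* = √(2DS/H) = √(2 × 26,040 × 116 / 32.3) ≈ 432.48.
Orders per year = D / Q* = 26,040 / 432.48 ≈ 60.211.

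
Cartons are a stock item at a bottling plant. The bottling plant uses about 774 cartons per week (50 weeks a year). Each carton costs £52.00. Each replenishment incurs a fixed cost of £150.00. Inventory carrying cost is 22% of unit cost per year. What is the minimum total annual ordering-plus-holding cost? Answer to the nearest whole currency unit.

Annual demand D = 774 × 50 = 38,700.
Holding cost H = 0.22 × £52.00 = £11.4400 per unit per year.
The optimal lot size = √(2DS/H) = √(2 × 38,700 × 150 / 11.44) ≈ 1007.40.
At the optimum the two cost components are equal, so total cost = 2·(Q*/2)H = Q*·H.
Minimum total = √(2DSH) = √(2 × 38,700 × 150 × 11.44) ≈ 11524.687.

TC* ≈ £11,525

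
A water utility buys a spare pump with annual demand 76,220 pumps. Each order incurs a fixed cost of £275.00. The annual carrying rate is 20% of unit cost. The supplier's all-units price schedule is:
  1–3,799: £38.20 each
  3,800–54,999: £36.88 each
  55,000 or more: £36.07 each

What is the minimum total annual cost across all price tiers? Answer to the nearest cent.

Holding cost per unit per year at price C is H = 0.20·C.
For each price level, check whether its EOQ is feasible; otherwise the best quantity at that price is the breakpoint.
EOQ at £38.20 = 2342.4 (feasible in tier 1): TC = 76,220×£38.20 + (76,220/2342.4)×275 + (2342.4/2)×0.20×£38.20 = £2,929,500.27.
EOQ at £36.88 = 2384.0 < 3800, so use break Q=3800: TC = 76,220×£36.88 + (76,220/3800.0)×275 + (3800.0/2)×0.20×£36.88 = £2,830,523.92.
EOQ at £36.07 = 2410.6 < 55000, so use break Q=55000: TC = 76,220×£36.07 + (76,220/55000.0)×275 + (55000.0/2)×0.20×£36.07 = £2,948,021.50.
Lowest total cost among the candidates is at Q = 3800.0.

TC* ≈ £2,830,523.92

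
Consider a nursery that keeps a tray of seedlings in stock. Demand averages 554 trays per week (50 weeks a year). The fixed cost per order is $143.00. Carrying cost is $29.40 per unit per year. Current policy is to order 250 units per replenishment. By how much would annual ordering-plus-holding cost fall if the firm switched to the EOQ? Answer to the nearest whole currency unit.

Annual demand D = 554 × 50 = 27,700.
EOQ = √(2DS/H) = √(2 × 27,700 × 143 / 29.4) ≈ 519.10.
Cost at Q* = (D/Q*)S + (Q*/2)H = √(2DSH) ≈ $15,261.48.
Cost at Q = 250: (27,700/250)×143 + (250/2)×29.4 = $15,844.40 + $3,675.00 = $19,519.40.
Excess = $19,519.40 − $15,261.48 = $4,257.92.

Extra cost ≈ $4,258 per year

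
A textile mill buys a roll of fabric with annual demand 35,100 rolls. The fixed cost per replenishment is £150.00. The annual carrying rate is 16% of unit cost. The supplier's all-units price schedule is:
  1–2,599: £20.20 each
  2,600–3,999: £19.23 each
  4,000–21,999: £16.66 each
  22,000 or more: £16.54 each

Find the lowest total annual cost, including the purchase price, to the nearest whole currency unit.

TC* ≈ £591,413

Holding cost per unit per year at price C is H = 0.16·C.
Evaluate total cost at each tier's feasible EOQ or, if the EOQ is below the tier, at the tier's minimum quantity.
EOQ at £20.20 = 1805.0 (feasible in tier 1): TC = 35,100×£20.20 + (35,100/1805.0)×150 + (1805.0/2)×0.16×£20.20 = £714,853.78.
EOQ at £19.23 = 1850.0 < 2600, so use break Q=2600: TC = 35,100×£19.23 + (35,100/2600.0)×150 + (2600.0/2)×0.16×£19.23 = £680,997.84.
EOQ at £16.66 = 1987.5 < 4000, so use break Q=4000: TC = 35,100×£16.66 + (35,100/4000.0)×150 + (4000.0/2)×0.16×£16.66 = £591,413.45.
EOQ at £16.54 = 1994.7 < 22000, so use break Q=22000: TC = 35,100×£16.54 + (35,100/22000.0)×150 + (22000.0/2)×0.16×£16.54 = £609,903.72.
Lowest total cost among the candidates is at Q = 4000.0.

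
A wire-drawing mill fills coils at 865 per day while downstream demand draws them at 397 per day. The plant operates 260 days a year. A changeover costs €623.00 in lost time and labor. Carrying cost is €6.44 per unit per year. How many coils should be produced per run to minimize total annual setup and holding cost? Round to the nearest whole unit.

Annual demand D = 397 × 260 = 103,220.
Production build-up factor (1 − d/p) = 1 − 397/865 = 0.5410.
Q* = √(2DS / (H(1 − d/p))) = √(2 × 103,220 × 623 / (6.44 × 0.5410)).
= √(128,612,120 / 3.4843) ≈ 6075.516.

Q* ≈ 6,076 coils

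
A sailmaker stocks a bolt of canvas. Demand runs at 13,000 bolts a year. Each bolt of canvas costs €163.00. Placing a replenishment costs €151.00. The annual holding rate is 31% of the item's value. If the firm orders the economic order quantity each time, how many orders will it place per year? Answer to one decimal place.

N ≈ 46.6 orders per year

Holding cost H = 0.31 × €163.00 = €50.5300 per unit per year.
Q* = √(2DS/H) = √(2 × 13,000 × 151 / 50.53) ≈ 278.74.
Orders per year = D / Q* = 13,000 / 278.74 ≈ 46.638.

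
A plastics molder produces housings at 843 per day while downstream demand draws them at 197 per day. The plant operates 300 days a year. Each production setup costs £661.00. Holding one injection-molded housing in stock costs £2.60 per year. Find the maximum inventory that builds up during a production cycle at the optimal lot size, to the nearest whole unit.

I_max ≈ 4,799 housings

Annual demand D = 197 × 300 = 59,100.
Production build-up factor (1 − d/p) = 1 − 197/843 = 0.7663.
Q* = √(2DS / (H(1 − d/p))) = √(2 × 59,100 × 661 / (2.6 × 0.7663)).
= √(78,130,200 / 1.9924) ≈ 6262.105.
Maximum inventory = Q*(1 − d/p) = 6262.105 × 0.7663 ≈ 4798.718.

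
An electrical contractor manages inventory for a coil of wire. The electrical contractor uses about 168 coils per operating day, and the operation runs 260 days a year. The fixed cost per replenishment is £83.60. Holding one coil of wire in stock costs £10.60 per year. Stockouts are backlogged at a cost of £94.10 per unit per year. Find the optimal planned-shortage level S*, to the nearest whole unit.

Annual demand D = 168 × 260 = 43,680.
With planned backorders, Q* = √(2DS/H) · √((H+B)/B).
√(2DS/H) = √(2 × 43,680 × 83.6 / 10.6) = 830.054.
√((H+B)/B) = √((10.6+94.1)/94.1) = 1.0548.
Q* ≈ 875.558.
S* = Q* · H/(H+B) = 875.558 × 10.6/104.7 ≈ 88.643.

S* ≈ 89 coils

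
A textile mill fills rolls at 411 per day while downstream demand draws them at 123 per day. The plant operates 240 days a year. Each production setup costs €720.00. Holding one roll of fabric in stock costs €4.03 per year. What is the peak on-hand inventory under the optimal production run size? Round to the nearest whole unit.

I_max ≈ 2,719 rolls

Annual demand D = 123 × 240 = 29,520.
Production build-up factor (1 − d/p) = 1 − 123/411 = 0.7007.
Q* = √(2DS / (H(1 − d/p))) = √(2 × 29,520 × 720 / (4.03 × 0.7007)).
= √(42,508,800 / 2.8239) ≈ 3879.820.
Maximum inventory = Q*(1 − d/p) = 3879.820 × 0.7007 ≈ 2718.706.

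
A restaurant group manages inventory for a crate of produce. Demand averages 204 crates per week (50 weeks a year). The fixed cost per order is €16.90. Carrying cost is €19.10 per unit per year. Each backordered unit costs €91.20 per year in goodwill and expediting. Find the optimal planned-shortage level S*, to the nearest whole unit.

Annual demand D = 204 × 50 = 10,200.
With planned backorders, Q* = √(2DS/H) · √((H+B)/B).
√(2DS/H) = √(2 × 10,200 × 16.9 / 19.1) = 134.351.
√((H+B)/B) = √((19.1+91.2)/91.2) = 1.0997.
Q* ≈ 147.752.
S* = Q* · H/(H+B) = 147.752 × 19.1/110.3 ≈ 25.585.

S* ≈ 26 crates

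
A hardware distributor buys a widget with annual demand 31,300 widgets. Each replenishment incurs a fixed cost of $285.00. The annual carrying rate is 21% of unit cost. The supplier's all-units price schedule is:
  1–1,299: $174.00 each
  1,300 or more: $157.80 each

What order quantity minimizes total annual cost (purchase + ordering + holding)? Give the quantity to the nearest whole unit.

Holding cost per unit per year at price C is H = 0.21·C.
For each price level, check whether its EOQ is feasible; otherwise the best quantity at that price is the breakpoint.
EOQ at $174.00 = 698.8 (feasible in tier 1): TC = 31,300×$174.00 + (31,300/698.8)×285 + (698.8/2)×0.21×$174.00 = $5,471,732.53.
EOQ at $157.80 = 733.7 < 1300, so use break Q=1300: TC = 31,300×$157.80 + (31,300/1300.0)×285 + (1300.0/2)×0.21×$157.80 = $4,967,541.62.
Lowest total cost is $4,967,541.62 at Q = 1300.0.

Q* ≈ 1,300 widgets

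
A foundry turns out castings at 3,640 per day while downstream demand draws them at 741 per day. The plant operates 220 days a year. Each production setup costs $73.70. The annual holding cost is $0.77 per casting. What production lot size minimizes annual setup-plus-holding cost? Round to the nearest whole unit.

Q* ≈ 6,260 castings

Annual demand D = 741 × 220 = 163,020.
Production build-up factor (1 − d/p) = 1 − 741/3,640 = 0.7964.
Q* = √(2DS / (H(1 − d/p))) = √(2 × 163,020 × 73.7 / (0.77 × 0.7964)).
= √(24,029,148 / 0.6133) ≈ 6259.655.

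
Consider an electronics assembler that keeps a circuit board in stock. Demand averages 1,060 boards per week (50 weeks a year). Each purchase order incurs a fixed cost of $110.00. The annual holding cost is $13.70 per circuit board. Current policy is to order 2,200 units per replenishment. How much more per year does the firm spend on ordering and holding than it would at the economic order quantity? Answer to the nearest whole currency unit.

Extra cost ≈ $5,081 per year

Annual demand D = 1,060 × 50 = 53,000.
EOQ = √(2DS/H) = √(2 × 53,000 × 110 / 13.7) ≈ 922.55.
Cost at Q* = (D/Q*)S + (Q*/2)H = √(2DSH) ≈ $12,638.91.
Cost at Q = 2,200: (53,000/2,200)×110 + (2,200/2)×13.7 = $2,650.00 + $15,070.00 = $17,720.00.
Excess = $17,720.00 − $12,638.91 = $5,081.09.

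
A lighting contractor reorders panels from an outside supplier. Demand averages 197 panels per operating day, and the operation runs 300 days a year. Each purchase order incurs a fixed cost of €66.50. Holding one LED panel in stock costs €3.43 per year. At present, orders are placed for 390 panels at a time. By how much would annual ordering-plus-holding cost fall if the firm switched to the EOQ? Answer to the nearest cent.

Extra cost ≈ €5,553.78 per year

Annual demand D = 197 × 300 = 59,100.
EOQ = √(2DS/H) = √(2 × 59,100 × 66.5 / 3.43) ≈ 1513.81.
Cost at Q* = (D/Q*)S + (Q*/2)H = √(2DSH) ≈ €5,192.38.
Cost at Q = 390: (59,100/390)×66.5 + (390/2)×3.43 = €10,077.31 + €668.85 = €10,746.16.
Excess = €10,746.16 − €5,192.38 = €5,553.78.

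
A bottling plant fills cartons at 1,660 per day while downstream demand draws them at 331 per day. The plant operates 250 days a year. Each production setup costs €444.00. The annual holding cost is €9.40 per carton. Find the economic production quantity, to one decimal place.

Q* ≈ 3,124.8 cartons

Annual demand D = 331 × 250 = 82,750.
Production build-up factor (1 − d/p) = 1 − 331/1,660 = 0.8006.
Q* = √(2DS / (H(1 − d/p))) = √(2 × 82,750 × 444 / (9.4 × 0.8006)).
= √(73,482,000 / 7.5257) ≈ 3124.770.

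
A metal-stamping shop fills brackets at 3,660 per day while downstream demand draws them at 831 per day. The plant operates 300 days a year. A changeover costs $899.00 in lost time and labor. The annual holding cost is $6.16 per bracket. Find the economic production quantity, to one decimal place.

Annual demand D = 831 × 300 = 249,300.
Production build-up factor (1 − d/p) = 1 − 831/3,660 = 0.7730.
Q* = √(2DS / (H(1 − d/p))) = √(2 × 249,300 × 899 / (6.16 × 0.7730)).
= √(448,241,400 / 4.7614) ≈ 9702.635.

Q* ≈ 9,702.6 brackets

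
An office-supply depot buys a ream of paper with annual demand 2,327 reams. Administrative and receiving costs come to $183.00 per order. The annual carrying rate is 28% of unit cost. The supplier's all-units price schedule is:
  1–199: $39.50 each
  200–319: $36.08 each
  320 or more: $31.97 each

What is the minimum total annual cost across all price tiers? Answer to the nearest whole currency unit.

TC* ≈ $77,157

Holding cost per unit per year at price C is H = 0.28·C.
For each price level, check whether its EOQ is feasible; otherwise the best quantity at that price is the breakpoint.
Tier 1 ($39.50): EOQ = 277.5 exceeds tier's upper bound 199, so this tier is dominated.
EOQ at $36.08 = 290.4 (feasible in tier 2): TC = 2,327×$36.08 + (2,327/290.4)×183 + (290.4/2)×0.28×$36.08 = $86,891.42.
EOQ at $31.97 = 308.5 < 320, so use break Q=320: TC = 2,327×$31.97 + (2,327/320.0)×183 + (320.0/2)×0.28×$31.97 = $77,157.20.
Lowest total cost among the candidates is at Q = 320.0.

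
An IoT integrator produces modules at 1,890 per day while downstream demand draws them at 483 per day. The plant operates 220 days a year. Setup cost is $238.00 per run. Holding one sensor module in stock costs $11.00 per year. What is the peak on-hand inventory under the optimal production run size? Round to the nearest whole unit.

Annual demand D = 483 × 220 = 106,260.
Production build-up factor (1 − d/p) = 1 − 483/1,890 = 0.7444.
Q* = √(2DS / (H(1 − d/p))) = √(2 × 106,260 × 238 / (11 × 0.7444)).
= √(50,579,760 / 8.1889) ≈ 2485.283.
Maximum inventory = Q*(1 − d/p) = 2485.283 × 0.7444 ≈ 1850.155.

I_max ≈ 1,850 modules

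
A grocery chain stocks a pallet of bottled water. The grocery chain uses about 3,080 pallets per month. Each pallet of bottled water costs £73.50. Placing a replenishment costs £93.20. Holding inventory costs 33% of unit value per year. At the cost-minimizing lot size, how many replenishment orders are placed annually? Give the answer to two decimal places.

N ≈ 69.35 orders per year

Annual demand D = 3,080 × 12 = 36,960.
Holding cost H = 0.33 × £73.50 = £24.2550 per unit per year.
EOQ = √(2DS/H) = √(2 × 36,960 × 93.2 / 24.255) ≈ 532.95.
Orders per year = D / Q* = 36,960 / 532.95 ≈ 69.350.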